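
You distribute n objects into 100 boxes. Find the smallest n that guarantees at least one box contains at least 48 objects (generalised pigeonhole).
n = (48 − 1)·100 + 1 = 4701

By the generalised pigeonhole principle, to guarantee some box contains ≥ r objects we need more than (r − 1) · k objects total. Threshold: n = (r − 1) · k + 1. With r = 48 and k = 100: n = 47 · 100 + 1 = 4700 + 1 = 4701. For n = 4700 = 47 · 100, we can put exactly 47 objects in every box, avoiding 48 in any single one — so 4701 is tight.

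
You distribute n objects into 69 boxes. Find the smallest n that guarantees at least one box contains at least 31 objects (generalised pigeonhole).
n = (31 − 1)·69 + 1 = 2071

By the generalised pigeonhole principle, to guarantee some box contains ≥ r objects we need more than (r − 1) · k objects total. Threshold: n = (r − 1) · k + 1. With r = 31 and k = 69: n = 30 · 69 + 1 = 2070 + 1 = 2071. For n = 2070 = 30 · 69, we can put exactly 30 objects in every box, avoiding 31 in any single one — so 2071 is tight.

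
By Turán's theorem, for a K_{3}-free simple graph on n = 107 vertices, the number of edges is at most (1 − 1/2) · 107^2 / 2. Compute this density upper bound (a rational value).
Turán density bound = (1/2) · 107^2/2 = 11449/4 ≈ 2862.25

Turán's theorem: ex(n, K_{r+1}) is achieved by the complete r-partite Turán graph T(n, r) with parts as balanced as possible, and is at most (1 − 1/r) · n^2/2. For r = 2, n = 107: the density bound is (1/2) · 11449/2 = 11449/4 ≈ 2862.25. The integer-valued extremum is e(T(107, 2)) = 2862, which is strictly less than the density bound 11449/4 since 2 ∤ 107 (the parts of T(107, 2) cannot all be equal).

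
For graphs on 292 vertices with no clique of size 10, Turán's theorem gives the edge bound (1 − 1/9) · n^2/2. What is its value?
Turán density bound = (8/9) · 292^2/2 = 341056/9 ≈ 37895.1111

Turán's theorem: ex(n, K_{r+1}) is achieved by the complete r-partite Turán graph T(n, r) with parts as balanced as possible, and is at most (1 − 1/r) · n^2/2. For r = 9, n = 292: the density bound is (8/9) · 85264/2 = 341056/9 ≈ 37895.1111. The integer-valued extremum is e(T(292, 9)) = 37894, which is strictly less than the density bound 341056/9 since 9 ∤ 292 (the parts of T(292, 9) cannot all be equal).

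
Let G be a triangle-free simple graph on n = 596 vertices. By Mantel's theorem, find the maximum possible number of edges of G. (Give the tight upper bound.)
ex(596, K_3) = ⌊596^2/4⌋ = 88804

Mantel (1907): a triangle-free graph on n vertices has at most ⌊n^2/4⌋ edges, with equality for the complete bipartite graph K_{⌊n/2⌋, ⌈n/2⌉}. For n = 596: ⌊596^2/4⌋ = ⌊355216/4⌋ = 88804. The extremal graph is K_{298, 298}, which has 298·298 = 88804 edges.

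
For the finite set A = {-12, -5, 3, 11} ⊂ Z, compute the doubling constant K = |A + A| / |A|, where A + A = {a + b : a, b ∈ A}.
K = |A + A| / |A| = 9/4

Enumerate A + A = {a + b : a, b ∈ A}. With |A| = 4, there are |A|^2 = 16 ordered sum pairs; collecting distinct values, A + A = {-24, -17, -10, -9, -2, -1, 6, 14, 22}, so |A + A| = 9. Thus K = 9/4. For comparison, the minimum possible |A + A| over all 4-element sets is 2·4 − 1 = 7 (so min K = 7/4), attained only by arithmetic progressions.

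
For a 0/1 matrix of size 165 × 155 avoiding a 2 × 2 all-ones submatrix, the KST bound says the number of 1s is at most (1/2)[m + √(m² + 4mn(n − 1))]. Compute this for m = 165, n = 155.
z(165, 155; 2, 2) ≤ (1/2)[165 + √(165² + 4·165·155·154)] = (1/2)[165 + √15781425] = 2068.7921

Kővári–Sós–Turán: let r_1, ..., r_165 be the row sums and z = Σ r_i the total number of 1s. Each pair of columns can share at most one row with both entries 1 (else a 2×2 all-ones block appears), so Σ_i C(r_i, 2) ≤ C(155, 2) = 11935. By convexity Σ_i C(r_i, 2) ≥ 165·C(z/165, 2) = z(z − 165)/(2·165), giving z² − 165z − 165·155·154 ≤ 0 and hence z ≤ (1/2)[165 + √(27225 + 4·3938550)] = (1/2)[165 + √15781425] ≈ (1/2)(165 + 3972.5842) = 2068.7921.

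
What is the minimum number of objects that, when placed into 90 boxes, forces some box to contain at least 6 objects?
n = (6 − 1)·90 + 1 = 451

By the generalised pigeonhole principle, to guarantee some box contains ≥ r objects we need more than (r − 1) · k objects total. Threshold: n = (r − 1) · k + 1. With r = 6 and k = 90: n = 5 · 90 + 1 = 450 + 1 = 451. For n = 450 = 5 · 90, we can put exactly 5 objects in every box, avoiding 6 in any single one — so 451 is tight.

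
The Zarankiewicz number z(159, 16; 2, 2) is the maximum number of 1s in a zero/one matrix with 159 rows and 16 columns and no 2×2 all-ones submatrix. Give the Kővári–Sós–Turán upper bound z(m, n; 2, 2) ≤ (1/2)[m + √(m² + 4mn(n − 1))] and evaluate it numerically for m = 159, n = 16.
z(159, 16; 2, 2) ≤ (1/2)[159 + √(159² + 4·159·16·15)] = (1/2)[159 + √177921] = 290.4034

Kővári–Sós–Turán: let r_1, ..., r_159 be the row sums and z = Σ r_i the total number of 1s. Each pair of columns can share at most one row with both entries 1 (else a 2×2 all-ones block appears), so Σ_i C(r_i, 2) ≤ C(16, 2) = 120. By convexity Σ_i C(r_i, 2) ≥ 159·C(z/159, 2) = z(z − 159)/(2·159), giving z² − 159z − 159·16·15 ≤ 0 and hence z ≤ (1/2)[159 + √(25281 + 4·38160)] = (1/2)[159 + √177921] ≈ (1/2)(159 + 421.8068) = 290.4034.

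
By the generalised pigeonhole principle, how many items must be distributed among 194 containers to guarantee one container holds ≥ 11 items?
n = (11 − 1)·194 + 1 = 1941

By the generalised pigeonhole principle, to guarantee some box contains ≥ r objects we need more than (r − 1) · k objects total. Threshold: n = (r − 1) · k + 1. With r = 11 and k = 194: n = 10 · 194 + 1 = 1940 + 1 = 1941. For n = 1940 = 10 · 194, we can put exactly 10 objects in every box, avoiding 11 in any single one — so 1941 is tight.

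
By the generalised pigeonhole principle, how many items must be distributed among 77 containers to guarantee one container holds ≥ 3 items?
n = (3 − 1)·77 + 1 = 155

By the generalised pigeonhole principle, to guarantee some box contains ≥ r objects we need more than (r − 1) · k objects total. Threshold: n = (r − 1) · k + 1. With r = 3 and k = 77: n = 2 · 77 + 1 = 154 + 1 = 155. For n = 154 = 2 · 77, we can put exactly 2 objects in every box, avoiding 3 in any single one — so 155 is tight.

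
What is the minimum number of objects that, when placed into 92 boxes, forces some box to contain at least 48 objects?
n = (48 − 1)·92 + 1 = 4325

By the generalised pigeonhole principle, to guarantee some box contains ≥ r objects we need more than (r − 1) · k objects total. Threshold: n = (r − 1) · k + 1. With r = 48 and k = 92: n = 47 · 92 + 1 = 4324 + 1 = 4325. For n = 4324 = 47 · 92, we can put exactly 47 objects in every box, avoiding 48 in any single one — so 4325 is tight.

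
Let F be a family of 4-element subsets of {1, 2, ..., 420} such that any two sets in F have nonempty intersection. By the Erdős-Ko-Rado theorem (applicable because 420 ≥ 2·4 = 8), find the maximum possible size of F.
max |F| = C(419, 3) = 12172369

Erdős-Ko-Rado (1961): when n ≥ 2k, max |F| = C(n−1, k−1). The bound is attained by the star {A : i ∈ A} for any fixed i ∈ [n]. Here C(420−1, 4−1) = C(419, 3) = 12172369.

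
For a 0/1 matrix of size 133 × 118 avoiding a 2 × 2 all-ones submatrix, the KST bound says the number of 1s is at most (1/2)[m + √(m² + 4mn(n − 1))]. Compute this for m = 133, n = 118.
z(133, 118; 2, 2) ≤ (1/2)[133 + √(133² + 4·133·118·117)] = (1/2)[133 + √7362481] = 1423.1946

Kővári–Sós–Turán: let r_1, ..., r_133 be the row sums and z = Σ r_i the total number of 1s. Each pair of columns can share at most one row with both entries 1 (else a 2×2 all-ones block appears), so Σ_i C(r_i, 2) ≤ C(118, 2) = 6903. By convexity Σ_i C(r_i, 2) ≥ 133·C(z/133, 2) = z(z − 133)/(2·133), giving z² − 133z − 133·118·117 ≤ 0 and hence z ≤ (1/2)[133 + √(17689 + 4·1836198)] = (1/2)[133 + √7362481] ≈ (1/2)(133 + 2713.3892) = 1423.1946.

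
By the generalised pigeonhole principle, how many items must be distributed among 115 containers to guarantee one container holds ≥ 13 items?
n = (13 − 1)·115 + 1 = 1381

By the generalised pigeonhole principle, to guarantee some box contains ≥ r objects we need more than (r − 1) · k objects total. Threshold: n = (r − 1) · k + 1. With r = 13 and k = 115: n = 12 · 115 + 1 = 1380 + 1 = 1381. For n = 1380 = 12 · 115, we can put exactly 12 objects in every box, avoiding 13 in any single one — so 1381 is tight.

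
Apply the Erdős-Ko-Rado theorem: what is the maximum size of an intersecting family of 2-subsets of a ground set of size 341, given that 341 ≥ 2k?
max |F| = C(340, 1) = 340

Erdős-Ko-Rado (1961): when n ≥ 2k, max |F| = C(n−1, k−1). The bound is attained by the star {A : i ∈ A} for any fixed i ∈ [n]. Here C(341−1, 2−1) = C(340, 1) = 340.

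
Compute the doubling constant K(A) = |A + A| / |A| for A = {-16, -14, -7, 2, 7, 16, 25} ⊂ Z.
K = |A + A| / |A| = 22/7

Enumerate A + A = {a + b : a, b ∈ A}. With |A| = 7, there are |A|^2 = 49 ordered sum pairs; collecting distinct values, A + A = {-32, -30, -28, -23, -21, -14, -12, -9, -7, -5, 0, 2, 4, 9, 11, 14, 18, 23, 27, 32, 41, 50}, so |A + A| = 22. Thus K = 22/7. For comparison, the minimum possible |A + A| over all 7-element sets is 2·7 − 1 = 13 (so min K = 13/7), attained only by arithmetic progressions.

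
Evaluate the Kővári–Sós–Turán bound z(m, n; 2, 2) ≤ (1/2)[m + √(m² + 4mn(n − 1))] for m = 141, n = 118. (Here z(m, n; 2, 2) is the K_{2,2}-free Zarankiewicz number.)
z(141, 118; 2, 2) ≤ (1/2)[141 + √(141² + 4·141·118·117)] = (1/2)[141 + √7806465] = 1467.5026

Kővári–Sós–Turán: let r_1, ..., r_141 be the row sums and z = Σ r_i the total number of 1s. Each pair of columns can share at most one row with both entries 1 (else a 2×2 all-ones block appears), so Σ_i C(r_i, 2) ≤ C(118, 2) = 6903. By convexity Σ_i C(r_i, 2) ≥ 141·C(z/141, 2) = z(z − 141)/(2·141), giving z² − 141z − 141·118·117 ≤ 0 and hence z ≤ (1/2)[141 + √(19881 + 4·1946646)] = (1/2)[141 + √7806465] ≈ (1/2)(141 + 2794.0052) = 1467.5026.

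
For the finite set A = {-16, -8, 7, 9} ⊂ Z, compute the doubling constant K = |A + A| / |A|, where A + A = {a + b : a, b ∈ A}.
K = |A + A| / |A| = 10/4 = 5/2

Enumerate A + A = {a + b : a, b ∈ A}. With |A| = 4, there are |A|^2 = 16 ordered sum pairs; collecting distinct values, A + A = {-32, -24, -16, -9, -7, -1, 1, 14, 16, 18}, so |A + A| = 10. Thus K = 10/4 = 5/2. For comparison, the minimum possible |A + A| over all 4-element sets is 2·4 − 1 = 7 (so min K = 7/4), attained only by arithmetic progressions.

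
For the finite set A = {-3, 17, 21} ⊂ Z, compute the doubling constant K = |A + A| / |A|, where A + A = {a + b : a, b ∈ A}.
K = |A + A| / |A| = 6/3 = 2

Enumerate A + A = {a + b : a, b ∈ A}. With |A| = 3, there are |A|^2 = 9 ordered sum pairs; collecting distinct values, A + A = {-6, 14, 18, 34, 38, 42}, so |A + A| = 6. Thus K = 6/3 = 2. For comparison, the minimum possible |A + A| over all 3-element sets is 2·3 − 1 = 5 (so min K = 5/3), attained only by arithmetic progressions.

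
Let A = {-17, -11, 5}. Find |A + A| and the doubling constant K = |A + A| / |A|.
K = |A + A| / |A| = 6/3 = 2

Enumerate A + A = {a + b : a, b ∈ A}. With |A| = 3, there are |A|^2 = 9 ordered sum pairs; collecting distinct values, A + A = {-34, -28, -22, -12, -6, 10}, so |A + A| = 6. Thus K = 6/3 = 2. For comparison, the minimum possible |A + A| over all 3-element sets is 2·3 − 1 = 5 (so min K = 5/3), attained only by arithmetic progressions.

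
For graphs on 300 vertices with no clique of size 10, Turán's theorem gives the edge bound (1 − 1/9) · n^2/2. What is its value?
Turán density bound = (8/9) · 300^2/2 = 40000

Turán's theorem: ex(n, K_{r+1}) is achieved by the complete r-partite Turán graph T(n, r) with parts as balanced as possible, and is at most (1 − 1/r) · n^2/2. For r = 9, n = 300: the density bound is (8/9) · 90000/2 = 40000. The integer-valued extremum is e(T(300, 9)) = 39999, which is strictly less than the density bound 40000 since 9 ∤ 300 (the parts of T(300, 9) cannot all be equal).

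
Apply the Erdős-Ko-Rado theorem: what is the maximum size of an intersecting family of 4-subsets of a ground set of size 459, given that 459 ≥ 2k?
max |F| = C(458, 3) = 15907256

The Erdős-Ko-Rado theorem states: for n ≥ 2k, an intersecting family of k-subsets of an n-element set has size at most C(n − 1, k − 1), with equality for 'star' families {A ⊆ [n] : |A| = k, i ∈ A} (fix an element i). For n = 459, k = 4: C(458, 3) = 15907256.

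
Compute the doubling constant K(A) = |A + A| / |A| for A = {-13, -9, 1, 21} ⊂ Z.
K = |A + A| / |A| = 10/4 = 5/2

Enumerate A + A = {a + b : a, b ∈ A}. With |A| = 4, there are |A|^2 = 16 ordered sum pairs; collecting distinct values, A + A = {-26, -22, -18, -12, -8, 2, 8, 12, 22, 42}, so |A + A| = 10. Thus K = 10/4 = 5/2. For comparison, the minimum possible |A + A| over all 4-element sets is 2·4 − 1 = 7 (so min K = 7/4), attained only by arithmetic progressions.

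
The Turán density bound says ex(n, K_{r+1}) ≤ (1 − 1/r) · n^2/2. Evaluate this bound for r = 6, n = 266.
Turán density bound = (5/6) · 266^2/2 = 88445/3 ≈ 29481.6667

Turán's theorem: ex(n, K_{r+1}) is achieved by the complete r-partite Turán graph T(n, r) with parts as balanced as possible, and is at most (1 − 1/r) · n^2/2. For r = 6, n = 266: the density bound is (5/6) · 70756/2 = 88445/3 ≈ 29481.6667. The integer-valued extremum is e(T(266, 6)) = 29481, which is strictly less than the density bound 88445/3 since 6 ∤ 266 (the parts of T(266, 6) cannot all be equal).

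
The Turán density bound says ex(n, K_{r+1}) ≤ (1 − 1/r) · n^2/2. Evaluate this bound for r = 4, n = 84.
Turán density bound = (3/4) · 84^2/2 = 2646

Turán's theorem: ex(n, K_{r+1}) is achieved by the complete r-partite Turán graph T(n, r) with parts as balanced as possible, and is at most (1 − 1/r) · n^2/2. For r = 4, n = 84: the density bound is (3/4) · 7056/2 = 2646. Since 4 ∣ 84, the Turán graph T(84, 4) has parts of equal size 21, and its edge count e(T(84, 4)) = 2646 attains the density bound exactly.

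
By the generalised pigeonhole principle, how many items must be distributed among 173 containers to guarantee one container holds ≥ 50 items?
n = (50 − 1)·173 + 1 = 8478

By the generalised pigeonhole principle, to guarantee some box contains ≥ r objects we need more than (r − 1) · k objects total. Threshold: n = (r − 1) · k + 1. With r = 50 and k = 173: n = 49 · 173 + 1 = 8477 + 1 = 8478. For n = 8477 = 49 · 173, we can put exactly 49 objects in every box, avoiding 50 in any single one — so 8478 is tight.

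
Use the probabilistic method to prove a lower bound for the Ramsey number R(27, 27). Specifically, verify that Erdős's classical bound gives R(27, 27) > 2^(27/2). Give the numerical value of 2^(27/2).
2^(27/2) = 11585.2375; so R(27, 27) > 11585.2375

Colour each edge of K_n uniformly at random with red/blue. The expected number of monochromatic K_27 is C(n, 27) · 2 · 2^(−C(27,2)). If C(n, 27) · 2^(1 − C(27,2)) < 1, then with positive probability no monochromatic K_27 exists, so R(27, 27) > n. The standard estimate C(n, 27) ≤ n^27/27! shows this inequality holds whenever n ≤ 2^(27/2) (since 27! · 2^(C(27,2) − 1) > 2^(27^2/2) ≥ n^27). Hence R(27, 27) > 2^(27/2) = 11585.2375.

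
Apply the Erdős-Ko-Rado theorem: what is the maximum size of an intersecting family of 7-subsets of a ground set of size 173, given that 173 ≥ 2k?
max |F| = C(172, 6) = 32927096748

Erdős-Ko-Rado (1961): when n ≥ 2k, max |F| = C(n−1, k−1). The bound is attained by the star {A : i ∈ A} for any fixed i ∈ [n]. Here C(173−1, 7−1) = C(172, 6) = 32927096748.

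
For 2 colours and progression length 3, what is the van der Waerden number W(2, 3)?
W(2, 3) = 9

Lower bound: the 2-colouring RRBBRRBB of {1, ..., 8} (R at positions {1, 2, 5, 6}, B at {3, 4, 7, 8}) contains no monochromatic 3-term AP, so W(2, 3) > 8. Upper bound: a case analysis on any 2-colouring of {1, ..., 9} forces such an AP. Hence W(2, 3) = 9.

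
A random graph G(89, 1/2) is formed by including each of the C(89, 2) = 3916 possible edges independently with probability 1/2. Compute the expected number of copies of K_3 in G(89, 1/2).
E[# K_3] = C(89, 3) · (1/2)^C(3, 2) = 113564 / 2^3 = 28391/2 = 14195.5

For each 3-subset S of vertices (there are C(89, 3) = 113564 such S), let X_S = 1 if S induces a K_3 (all C(3, 2) = 3 edges present). Then P(X_S = 1) = (1/2)^3 = 1/8. By linearity of expectation, E[# K_3] = C(89, 3) · (1/2)^3 = 113564 / 8 = 28391/2 = 14195.5.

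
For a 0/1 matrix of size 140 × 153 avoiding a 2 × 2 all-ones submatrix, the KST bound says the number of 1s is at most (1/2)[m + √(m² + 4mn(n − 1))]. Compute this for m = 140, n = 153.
z(140, 153; 2, 2) ≤ (1/2)[140 + √(140² + 4·140·153·152)] = (1/2)[140 + √13042960] = 1875.7519

Kővári–Sós–Turán: let r_1, ..., r_140 be the row sums and z = Σ r_i the total number of 1s. Each pair of columns can share at most one row with both entries 1 (else a 2×2 all-ones block appears), so Σ_i C(r_i, 2) ≤ C(153, 2) = 11628. By convexity Σ_i C(r_i, 2) ≥ 140·C(z/140, 2) = z(z − 140)/(2·140), giving z² − 140z − 140·153·152 ≤ 0 and hence z ≤ (1/2)[140 + √(19600 + 4·3255840)] = (1/2)[140 + √13042960] ≈ (1/2)(140 + 3611.5038) = 1875.7519.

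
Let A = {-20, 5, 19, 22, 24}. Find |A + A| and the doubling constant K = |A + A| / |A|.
K = |A + A| / |A| = 15/5 = 3

Enumerate A + A = {a + b : a, b ∈ A}. With |A| = 5, there are |A|^2 = 25 ordered sum pairs; collecting distinct values, A + A = {-40, -15, -1, 2, 4, 10, 24, 27, 29, 38, 41, 43, 44, 46, 48}, so |A + A| = 15. Thus K = 15/5 = 3. For comparison, the minimum possible |A + A| over all 5-element sets is 2·5 − 1 = 9 (so min K = 9/5), attained only by arithmetic progressions.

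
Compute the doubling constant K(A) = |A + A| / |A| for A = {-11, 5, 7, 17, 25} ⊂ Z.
K = |A + A| / |A| = 14/5

Enumerate A + A = {a + b : a, b ∈ A}. With |A| = 5, there are |A|^2 = 25 ordered sum pairs; collecting distinct values, A + A = {-22, -6, -4, 6, 10, 12, 14, 22, 24, 30, 32, 34, 42, 50}, so |A + A| = 14. Thus K = 14/5. For comparison, the minimum possible |A + A| over all 5-element sets is 2·5 − 1 = 9 (so min K = 9/5), attained only by arithmetic progressions.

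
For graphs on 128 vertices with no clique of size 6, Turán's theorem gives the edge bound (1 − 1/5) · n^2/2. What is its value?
Turán density bound = (4/5) · 128^2/2 = 32768/5 ≈ 6553.6

Turán's theorem: ex(n, K_{r+1}) is achieved by the complete r-partite Turán graph T(n, r) with parts as balanced as possible, and is at most (1 − 1/r) · n^2/2. For r = 5, n = 128: the density bound is (4/5) · 16384/2 = 32768/5 ≈ 6553.6. The integer-valued extremum is e(T(128, 5)) = 6553, which is strictly less than the density bound 32768/5 since 5 ∤ 128 (the parts of T(128, 5) cannot all be equal).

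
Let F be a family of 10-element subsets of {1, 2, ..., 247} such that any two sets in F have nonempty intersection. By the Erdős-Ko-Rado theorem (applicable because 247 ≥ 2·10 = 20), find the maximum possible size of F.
max |F| = C(246, 9) = 7840662620493780

Erdős-Ko-Rado (1961): when n ≥ 2k, max |F| = C(n−1, k−1). The bound is attained by the star {A : i ∈ A} for any fixed i ∈ [n]. Here C(247−1, 10−1) = C(246, 9) = 7840662620493780.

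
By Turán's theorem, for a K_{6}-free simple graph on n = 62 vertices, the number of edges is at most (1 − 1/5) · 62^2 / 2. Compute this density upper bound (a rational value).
Turán density bound = (4/5) · 62^2/2 = 7688/5 ≈ 1537.6

Turán's theorem: ex(n, K_{r+1}) is achieved by the complete r-partite Turán graph T(n, r) with parts as balanced as possible, and is at most (1 − 1/r) · n^2/2. For r = 5, n = 62: the density bound is (4/5) · 3844/2 = 7688/5 ≈ 1537.6. The integer-valued extremum is e(T(62, 5)) = 1537, which is strictly less than the density bound 7688/5 since 5 ∤ 62 (the parts of T(62, 5) cannot all be equal).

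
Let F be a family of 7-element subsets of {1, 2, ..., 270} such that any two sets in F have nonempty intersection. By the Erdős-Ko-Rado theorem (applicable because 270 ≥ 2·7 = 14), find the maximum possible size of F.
max |F| = C(269, 6) = 497504801332

Erdős-Ko-Rado (1961): when n ≥ 2k, max |F| = C(n−1, k−1). The bound is attained by the star {A : i ∈ A} for any fixed i ∈ [n]. Here C(270−1, 7−1) = C(269, 6) = 497504801332.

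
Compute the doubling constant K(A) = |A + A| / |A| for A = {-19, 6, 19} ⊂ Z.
K = |A + A| / |A| = 6/3 = 2

Enumerate A + A = {a + b : a, b ∈ A}. With |A| = 3, there are |A|^2 = 9 ordered sum pairs; collecting distinct values, A + A = {-38, -13, 0, 12, 25, 38}, so |A + A| = 6. Thus K = 6/3 = 2. For comparison, the minimum possible |A + A| over all 3-element sets is 2·3 − 1 = 5 (so min K = 5/3), attained only by arithmetic progressions.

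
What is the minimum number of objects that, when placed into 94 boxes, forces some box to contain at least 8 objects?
n = (8 − 1)·94 + 1 = 659

By the generalised pigeonhole principle, to guarantee some box contains ≥ r objects we need more than (r − 1) · k objects total. Threshold: n = (r − 1) · k + 1. With r = 8 and k = 94: n = 7 · 94 + 1 = 658 + 1 = 659. For n = 658 = 7 · 94, we can put exactly 7 objects in every box, avoiding 8 in any single one — so 659 is tight.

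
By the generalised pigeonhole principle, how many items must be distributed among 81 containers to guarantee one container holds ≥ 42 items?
n = (42 − 1)·81 + 1 = 3322

By the generalised pigeonhole principle, to guarantee some box contains ≥ r objects we need more than (r − 1) · k objects total. Threshold: n = (r − 1) · k + 1. With r = 42 and k = 81: n = 41 · 81 + 1 = 3321 + 1 = 3322. For n = 3321 = 41 · 81, we can put exactly 41 objects in every box, avoiding 42 in any single one — so 3322 is tight.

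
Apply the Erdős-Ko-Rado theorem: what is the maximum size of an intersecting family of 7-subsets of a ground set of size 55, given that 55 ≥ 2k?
max |F| = C(54, 6) = 25827165

The Erdős-Ko-Rado theorem states: for n ≥ 2k, an intersecting family of k-subsets of an n-element set has size at most C(n − 1, k − 1), with equality for 'star' families {A ⊆ [n] : |A| = k, i ∈ A} (fix an element i). For n = 55, k = 7: C(54, 6) = 25827165.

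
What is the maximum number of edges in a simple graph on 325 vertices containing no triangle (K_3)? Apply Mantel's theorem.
ex(325, K_3) = ⌊325^2/4⌋ = 26406

Mantel (1907): a triangle-free graph on n vertices has at most ⌊n^2/4⌋ edges, with equality for the complete bipartite graph K_{⌊n/2⌋, ⌈n/2⌉}. For n = 325: ⌊325^2/4⌋ = ⌊105625/4⌋ = 26406. The extremal graph is K_{162, 163}, which has 162·163 = 26406 edges.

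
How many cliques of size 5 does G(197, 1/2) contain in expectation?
E[# K_5] = C(197, 5) · (1/2)^C(5, 2) = 2349279569 / 2^10 ≈ 2294218.329102

For each 5-subset S of vertices (there are C(197, 5) = 2349279569 such S), let X_S = 1 if S induces a K_5 (all C(5, 2) = 10 edges present). Then P(X_S = 1) = (1/2)^10 = 1/1024. By linearity of expectation, E[# K_5] = C(197, 5) · (1/2)^10 = 2349279569 / 1024 ≈ 2294218.329102.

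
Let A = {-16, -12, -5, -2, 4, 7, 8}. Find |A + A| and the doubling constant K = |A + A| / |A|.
K = |A + A| / |A| = 25/7

Enumerate A + A = {a + b : a, b ∈ A}. With |A| = 7, there are |A|^2 = 49 ordered sum pairs; collecting distinct values, A + A = {-32, -28, -24, -21, -18, -17, -14, -12, -10, -9, -8, -7, -5, -4, -1, 2, 3, 5, 6, 8, 11, 12, 14, 15, 16}, so |A + A| = 25. Thus K = 25/7. For comparison, the minimum possible |A + A| over all 7-element sets is 2·7 − 1 = 13 (so min K = 13/7), attained only by arithmetic progressions.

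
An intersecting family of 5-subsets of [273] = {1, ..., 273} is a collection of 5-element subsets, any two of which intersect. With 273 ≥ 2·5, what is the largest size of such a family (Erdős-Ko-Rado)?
max |F| = C(272, 4) = 223070940

Erdős-Ko-Rado (1961): when n ≥ 2k, max |F| = C(n−1, k−1). The bound is attained by the star {A : i ∈ A} for any fixed i ∈ [n]. Here C(273−1, 5−1) = C(272, 4) = 223070940.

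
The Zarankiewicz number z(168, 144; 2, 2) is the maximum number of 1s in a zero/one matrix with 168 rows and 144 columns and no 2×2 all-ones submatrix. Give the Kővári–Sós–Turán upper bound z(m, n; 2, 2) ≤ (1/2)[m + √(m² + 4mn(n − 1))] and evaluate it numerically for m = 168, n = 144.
z(168, 144; 2, 2) ≤ (1/2)[168 + √(168² + 4·168·144·143)] = (1/2)[168 + √13866048] = 1945.8571

Kővári–Sós–Turán: let r_1, ..., r_168 be the row sums and z = Σ r_i the total number of 1s. Each pair of columns can share at most one row with both entries 1 (else a 2×2 all-ones block appears), so Σ_i C(r_i, 2) ≤ C(144, 2) = 10296. By convexity Σ_i C(r_i, 2) ≥ 168·C(z/168, 2) = z(z − 168)/(2·168), giving z² − 168z − 168·144·143 ≤ 0 and hence z ≤ (1/2)[168 + √(28224 + 4·3459456)] = (1/2)[168 + √13866048] ≈ (1/2)(168 + 3723.7143) = 1945.8571.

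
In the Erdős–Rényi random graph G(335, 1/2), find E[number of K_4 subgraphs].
E[# K_4] = C(335, 4) · (1/2)^C(4, 2) = 515421285 / 2^6 = 8053457.578125

For each 4-subset S of vertices (there are C(335, 4) = 515421285 such S), let X_S = 1 if S induces a K_4 (all C(4, 2) = 6 edges present). Then P(X_S = 1) = (1/2)^6 = 1/64. By linearity of expectation, E[# K_4] = C(335, 4) · (1/2)^6 = 515421285 / 64 = 8053457.578125.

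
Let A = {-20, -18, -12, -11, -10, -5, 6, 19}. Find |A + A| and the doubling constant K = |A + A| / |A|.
K = |A + A| / |A| = 32/8 = 4

Enumerate A + A = {a + b : a, b ∈ A}. With |A| = 8, there are |A|^2 = 64 ordered sum pairs; collecting distinct values, A + A = {-40, -38, -36, -32, -31, -30, -29, -28, -25, -24, -23, -22, -21, -20, -17, -16, -15, -14, -12, -10, -6, -5, -4, -1, 1, 7, 8, 9, 12, 14, 25, 38}, so |A + A| = 32. Thus K = 32/8 = 4. For comparison, the minimum possible |A + A| over all 8-element sets is 2·8 − 1 = 15 (so min K = 15/8), attained only by arithmetic progressions.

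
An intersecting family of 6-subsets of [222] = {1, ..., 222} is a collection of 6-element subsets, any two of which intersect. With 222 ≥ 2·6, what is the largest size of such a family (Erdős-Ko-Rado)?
max |F| = C(221, 5) = 4197532339

The Erdős-Ko-Rado theorem states: for n ≥ 2k, an intersecting family of k-subsets of an n-element set has size at most C(n − 1, k − 1), with equality for 'star' families {A ⊆ [n] : |A| = k, i ∈ A} (fix an element i). For n = 222, k = 6: C(221, 5) = 4197532339.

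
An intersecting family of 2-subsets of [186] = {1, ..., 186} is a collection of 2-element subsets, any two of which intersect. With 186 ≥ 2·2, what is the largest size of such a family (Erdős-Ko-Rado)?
max |F| = C(185, 1) = 185

The Erdős-Ko-Rado theorem states: for n ≥ 2k, an intersecting family of k-subsets of an n-element set has size at most C(n − 1, k − 1), with equality for 'star' families {A ⊆ [n] : |A| = k, i ∈ A} (fix an element i). For n = 186, k = 2: C(185, 1) = 185.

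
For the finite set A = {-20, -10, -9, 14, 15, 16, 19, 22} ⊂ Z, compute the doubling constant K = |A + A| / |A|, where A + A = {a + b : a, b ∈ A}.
K = |A + A| / |A| = 32/8 = 4

Enumerate A + A = {a + b : a, b ∈ A}. With |A| = 8, there are |A|^2 = 64 ordered sum pairs; collecting distinct values, A + A = {-40, -30, -29, -20, -19, -18, -6, -5, -4, -1, 2, 4, 5, 6, 7, 9, 10, 12, 13, 28, 29, 30, 31, 32, 33, 34, 35, 36, 37, 38, 41, 44}, so |A + A| = 32. Thus K = 32/8 = 4. For comparison, the minimum possible |A + A| over all 8-element sets is 2·8 − 1 = 15 (so min K = 15/8), attained only by arithmetic progressions.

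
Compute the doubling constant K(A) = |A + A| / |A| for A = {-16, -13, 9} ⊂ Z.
K = |A + A| / |A| = 6/3 = 2

Enumerate A + A = {a + b : a, b ∈ A}. With |A| = 3, there are |A|^2 = 9 ordered sum pairs; collecting distinct values, A + A = {-32, -29, -26, -7, -4, 18}, so |A + A| = 6. Thus K = 6/3 = 2. For comparison, the minimum possible |A + A| over all 3-element sets is 2·3 − 1 = 5 (so min K = 5/3), attained only by arithmetic progressions.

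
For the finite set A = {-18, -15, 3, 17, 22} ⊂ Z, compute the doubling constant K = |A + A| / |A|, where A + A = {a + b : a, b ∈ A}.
K = |A + A| / |A| = 15/5 = 3

Enumerate A + A = {a + b : a, b ∈ A}. With |A| = 5, there are |A|^2 = 25 ordered sum pairs; collecting distinct values, A + A = {-36, -33, -30, -15, -12, -1, 2, 4, 6, 7, 20, 25, 34, 39, 44}, so |A + A| = 15. Thus K = 15/5 = 3. For comparison, the minimum possible |A + A| over all 5-element sets is 2·5 − 1 = 9 (so min K = 9/5), attained only by arithmetic progressions.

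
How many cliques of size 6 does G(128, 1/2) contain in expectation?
E[# K_6] = C(128, 6) · (1/2)^C(6, 2) = 5423611200 / 2^15 = 84743925/512 ≈ 165515.478516

For each 6-subset S of vertices (there are C(128, 6) = 5423611200 such S), let X_S = 1 if S induces a K_6 (all C(6, 2) = 15 edges present). Then P(X_S = 1) = (1/2)^15 = 1/32768. By linearity of expectation, E[# K_6] = C(128, 6) · (1/2)^15 = 5423611200 / 32768 = 84743925/512 ≈ 165515.478516.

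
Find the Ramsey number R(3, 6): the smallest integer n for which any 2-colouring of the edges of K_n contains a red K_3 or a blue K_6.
R(3, 6) = 18

Lower bound: an explicit 2-colouring of K_{17} (typically a Paley-type or other structured construction) avoids a red K_3 and a blue K_6, showing R(3, 6) > 17.
Upper bound: the simple Erdős–Szekeres recurrence only gives R(3, 6) ≤ 20; the tight bound R(3, 6) ≤ 18 requires a sharper case analysis (or computer search) of 2-colourings of K_{18}.
Hence R(3, 6) = 18.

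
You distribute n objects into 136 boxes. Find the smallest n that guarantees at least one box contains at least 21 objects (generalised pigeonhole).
n = (21 − 1)·136 + 1 = 2721

By the generalised pigeonhole principle, to guarantee some box contains ≥ r objects we need more than (r − 1) · k objects total. Threshold: n = (r − 1) · k + 1. With r = 21 and k = 136: n = 20 · 136 + 1 = 2720 + 1 = 2721. For n = 2720 = 20 · 136, we can put exactly 20 objects in every box, avoiding 21 in any single one — so 2721 is tight.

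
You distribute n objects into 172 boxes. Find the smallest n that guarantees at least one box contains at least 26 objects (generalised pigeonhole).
n = (26 − 1)·172 + 1 = 4301

By the generalised pigeonhole principle, to guarantee some box contains ≥ r objects we need more than (r − 1) · k objects total. Threshold: n = (r − 1) · k + 1. With r = 26 and k = 172: n = 25 · 172 + 1 = 4300 + 1 = 4301. For n = 4300 = 25 · 172, we can put exactly 25 objects in every box, avoiding 26 in any single one — so 4301 is tight.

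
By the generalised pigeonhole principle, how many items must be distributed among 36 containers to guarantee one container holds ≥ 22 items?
n = (22 − 1)·36 + 1 = 757

By the generalised pigeonhole principle, to guarantee some box contains ≥ r objects we need more than (r − 1) · k objects total. Threshold: n = (r − 1) · k + 1. With r = 22 and k = 36: n = 21 · 36 + 1 = 756 + 1 = 757. For n = 756 = 21 · 36, we can put exactly 21 objects in every box, avoiding 22 in any single one — so 757 is tight.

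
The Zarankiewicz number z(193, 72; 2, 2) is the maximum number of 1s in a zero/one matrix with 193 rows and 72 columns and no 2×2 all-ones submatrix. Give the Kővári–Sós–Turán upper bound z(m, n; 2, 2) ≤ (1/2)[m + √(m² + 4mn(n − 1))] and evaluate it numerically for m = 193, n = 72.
z(193, 72; 2, 2) ≤ (1/2)[193 + √(193² + 4·193·72·71)] = (1/2)[193 + √3983713] = 1094.462

Kővári–Sós–Turán: let r_1, ..., r_193 be the row sums and z = Σ r_i the total number of 1s. Each pair of columns can share at most one row with both entries 1 (else a 2×2 all-ones block appears), so Σ_i C(r_i, 2) ≤ C(72, 2) = 2556. By convexity Σ_i C(r_i, 2) ≥ 193·C(z/193, 2) = z(z − 193)/(2·193), giving z² − 193z − 193·72·71 ≤ 0 and hence z ≤ (1/2)[193 + √(37249 + 4·986616)] = (1/2)[193 + √3983713] ≈ (1/2)(193 + 1995.9241) = 1094.462.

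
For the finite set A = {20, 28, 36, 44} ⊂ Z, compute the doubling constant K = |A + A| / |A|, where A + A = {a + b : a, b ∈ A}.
K = |A + A| / |A| = 7/4

Enumerate A + A = {a + b : a, b ∈ A}. With |A| = 4, there are |A|^2 = 16 ordered sum pairs; collecting distinct values, A + A = {40, 48, 56, 64, 72, 80, 88}, so |A + A| = 7. Thus K = 7/4. Here |A + A| = 2|A| − 1 = 7, the minimum possible — so K = 7/4 is minimal, which holds iff A is an arithmetic progression.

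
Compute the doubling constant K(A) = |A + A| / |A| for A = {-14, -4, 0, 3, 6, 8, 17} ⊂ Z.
K = |A + A| / |A| = 25/7

Enumerate A + A = {a + b : a, b ∈ A}. With |A| = 7, there are |A|^2 = 49 ordered sum pairs; collecting distinct values, A + A = {-28, -18, -14, -11, -8, -6, -4, -1, 0, 2, 3, 4, 6, 8, 9, 11, 12, 13, 14, 16, 17, 20, 23, 25, 34}, so |A + A| = 25. Thus K = 25/7. For comparison, the minimum possible |A + A| over all 7-element sets is 2·7 − 1 = 13 (so min K = 13/7), attained only by arithmetic progressions.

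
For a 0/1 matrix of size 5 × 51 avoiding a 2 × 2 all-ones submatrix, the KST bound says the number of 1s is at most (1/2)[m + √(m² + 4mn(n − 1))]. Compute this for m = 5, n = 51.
z(5, 51; 2, 2) ≤ (1/2)[5 + √(5² + 4·5·51·50)] = (1/2)[5 + √51025] = 115.4436

Kővári–Sós–Turán: let r_1, ..., r_5 be the row sums and z = Σ r_i the total number of 1s. Each pair of columns can share at most one row with both entries 1 (else a 2×2 all-ones block appears), so Σ_i C(r_i, 2) ≤ C(51, 2) = 1275. By convexity Σ_i C(r_i, 2) ≥ 5·C(z/5, 2) = z(z − 5)/(2·5), giving z² − 5z − 5·51·50 ≤ 0 and hence z ≤ (1/2)[5 + √(25 + 4·12750)] = (1/2)[5 + √51025] ≈ (1/2)(5 + 225.8871) = 115.4436.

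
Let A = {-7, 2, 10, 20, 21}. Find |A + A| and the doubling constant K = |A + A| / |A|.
K = |A + A| / |A| = 15/5 = 3

Enumerate A + A = {a + b : a, b ∈ A}. With |A| = 5, there are |A|^2 = 25 ordered sum pairs; collecting distinct values, A + A = {-14, -5, 3, 4, 12, 13, 14, 20, 22, 23, 30, 31, 40, 41, 42}, so |A + A| = 15. Thus K = 15/5 = 3. For comparison, the minimum possible |A + A| over all 5-element sets is 2·5 − 1 = 9 (so min K = 9/5), attained only by arithmetic progressions.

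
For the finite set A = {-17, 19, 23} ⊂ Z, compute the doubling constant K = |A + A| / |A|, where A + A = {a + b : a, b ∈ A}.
K = |A + A| / |A| = 6/3 = 2

Enumerate A + A = {a + b : a, b ∈ A}. With |A| = 3, there are |A|^2 = 9 ordered sum pairs; collecting distinct values, A + A = {-34, 2, 6, 38, 42, 46}, so |A + A| = 6. Thus K = 6/3 = 2. For comparison, the minimum possible |A + A| over all 3-element sets is 2·3 − 1 = 5 (so min K = 5/3), attained only by arithmetic progressions.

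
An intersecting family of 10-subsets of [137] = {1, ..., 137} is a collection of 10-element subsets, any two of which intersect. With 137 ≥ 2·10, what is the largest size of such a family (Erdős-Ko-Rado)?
max |F| = C(136, 9) = 33469894423680

Erdős-Ko-Rado (1961): when n ≥ 2k, max |F| = C(n−1, k−1). The bound is attained by the star {A : i ∈ A} for any fixed i ∈ [n]. Here C(137−1, 10−1) = C(136, 9) = 33469894423680.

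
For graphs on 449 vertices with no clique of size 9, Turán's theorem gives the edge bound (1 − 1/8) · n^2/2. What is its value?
Turán density bound = (7/8) · 449^2/2 = 1411207/16 ≈ 88200.4375

Turán's theorem: ex(n, K_{r+1}) is achieved by the complete r-partite Turán graph T(n, r) with parts as balanced as possible, and is at most (1 − 1/r) · n^2/2. For r = 8, n = 449: the density bound is (7/8) · 201601/2 = 1411207/16 ≈ 88200.4375. The integer-valued extremum is e(T(449, 8)) = 88200, which is strictly less than the density bound 1411207/16 since 8 ∤ 449 (the parts of T(449, 8) cannot all be equal).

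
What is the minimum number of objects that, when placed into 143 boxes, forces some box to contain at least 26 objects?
n = (26 − 1)·143 + 1 = 3576

By the generalised pigeonhole principle, to guarantee some box contains ≥ r objects we need more than (r − 1) · k objects total. Threshold: n = (r − 1) · k + 1. With r = 26 and k = 143: n = 25 · 143 + 1 = 3575 + 1 = 3576. For n = 3575 = 25 · 143, we can put exactly 25 objects in every box, avoiding 26 in any single one — so 3576 is tight.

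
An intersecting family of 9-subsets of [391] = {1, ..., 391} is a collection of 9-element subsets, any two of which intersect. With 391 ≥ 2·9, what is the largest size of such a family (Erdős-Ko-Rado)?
max |F| = C(390, 8) = 12348505742704560

The Erdős-Ko-Rado theorem states: for n ≥ 2k, an intersecting family of k-subsets of an n-element set has size at most C(n − 1, k − 1), with equality for 'star' families {A ⊆ [n] : |A| = k, i ∈ A} (fix an element i). For n = 391, k = 9: C(390, 8) = 12348505742704560.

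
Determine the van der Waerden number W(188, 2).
W(188, 2) = 188 + 1 = 189

A 2-term AP is any pair of integers, so a monochromatic 2-AP exists iff some colour is used at least twice. With 188 colours, the colouring i ↦ i on {1, ..., 188} uses each colour once, avoiding any monochromatic pair, so W(188, 2) > 188. For {1, ..., 189}, pigeonhole forces two integers of the same colour, which form a monochromatic 2-AP. Hence W(188, 2) = 189.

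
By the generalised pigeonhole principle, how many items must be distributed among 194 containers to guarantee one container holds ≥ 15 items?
n = (15 − 1)·194 + 1 = 2717

By the generalised pigeonhole principle, to guarantee some box contains ≥ r objects we need more than (r − 1) · k objects total. Threshold: n = (r − 1) · k + 1. With r = 15 and k = 194: n = 14 · 194 + 1 = 2716 + 1 = 2717. For n = 2716 = 14 · 194, we can put exactly 14 objects in every box, avoiding 15 in any single one — so 2717 is tight.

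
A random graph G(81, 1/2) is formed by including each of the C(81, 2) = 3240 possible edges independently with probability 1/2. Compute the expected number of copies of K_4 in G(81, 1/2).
E[# K_4] = C(81, 4) · (1/2)^C(4, 2) = 1663740 / 2^6 = 415935/16 = 25995.9375

For each 4-subset S of vertices (there are C(81, 4) = 1663740 such S), let X_S = 1 if S induces a K_4 (all C(4, 2) = 6 edges present). Then P(X_S = 1) = (1/2)^6 = 1/64. By linearity of expectation, E[# K_4] = C(81, 4) · (1/2)^6 = 1663740 / 64 = 415935/16 = 25995.9375.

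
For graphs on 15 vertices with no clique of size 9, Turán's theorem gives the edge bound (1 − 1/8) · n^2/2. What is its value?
Turán density bound = (7/8) · 15^2/2 = 1575/16 ≈ 98.4375

Turán's theorem: ex(n, K_{r+1}) is achieved by the complete r-partite Turán graph T(n, r) with parts as balanced as possible, and is at most (1 − 1/r) · n^2/2. For r = 8, n = 15: the density bound is (7/8) · 225/2 = 1575/16 ≈ 98.4375. The integer-valued extremum is e(T(15, 8)) = 98, which is strictly less than the density bound 1575/16 since 8 ∤ 15 (the parts of T(15, 8) cannot all be equal).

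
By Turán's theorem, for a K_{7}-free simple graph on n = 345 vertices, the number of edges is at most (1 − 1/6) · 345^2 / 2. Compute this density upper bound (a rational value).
Turán density bound = (5/6) · 345^2/2 = 198375/4 ≈ 49593.75

Turán's theorem: ex(n, K_{r+1}) is achieved by the complete r-partite Turán graph T(n, r) with parts as balanced as possible, and is at most (1 − 1/r) · n^2/2. For r = 6, n = 345: the density bound is (5/6) · 119025/2 = 198375/4 ≈ 49593.75. The integer-valued extremum is e(T(345, 6)) = 49593, which is strictly less than the density bound 198375/4 since 6 ∤ 345 (the parts of T(345, 6) cannot all be equal).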